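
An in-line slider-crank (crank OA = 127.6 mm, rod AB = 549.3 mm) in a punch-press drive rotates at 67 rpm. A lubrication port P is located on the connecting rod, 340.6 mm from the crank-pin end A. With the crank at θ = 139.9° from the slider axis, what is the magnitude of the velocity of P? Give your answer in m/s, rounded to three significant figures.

0.575

ω = 7.016 rad/s.  Crank-pin speed |V_A| = rω = 0.89527 m/s, perpendicular to OA.
Rod angle: sinφ = −(r/L) sinθ ⇒ φ = -8.605°; ω_rod = −rω cosθ/√(L²−r²sin²θ) = +1.2609 rad/s.
V_P = V_A + ω_rod × AP, with AP = 0.3406 m along the rod.
Components: V_Px = −rω sinθ − a·ω_rod·sinφ = -0.51241 m/s;  V_Py = rω cosθ + a·ω_rod·cosφ = -0.26019 m/s.
|V_P| = √(V_Px² + V_Py²) = 0.57468 m/s.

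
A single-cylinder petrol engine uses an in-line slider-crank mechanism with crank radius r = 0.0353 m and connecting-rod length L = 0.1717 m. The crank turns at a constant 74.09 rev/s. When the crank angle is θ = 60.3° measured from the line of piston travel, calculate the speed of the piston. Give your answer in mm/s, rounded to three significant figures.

15800

ω = 2π·74.1 = 465.5 rad/s
For an in-line slider-crank, x = r cosθ + √(L² − r² sin²θ), so v = −rω sinθ·[1 + r cosθ/√(L² − r² sin²θ)].
With r = 0.0353 m, L = 0.1717 m, θ = 60.3°: √(L² − r² sin²θ) = 0.16894 m.
v = −0.0353·465.5·0.86863·[1 + 0.0353·0.49546/0.16894] = -15.752 m/s.
|v| = 15.752 m/s = 15752 mm/s.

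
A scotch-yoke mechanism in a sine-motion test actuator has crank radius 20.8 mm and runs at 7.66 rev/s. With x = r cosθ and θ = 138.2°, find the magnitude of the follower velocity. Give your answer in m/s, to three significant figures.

0.667

ω = 48.13 rad/s (from 7.66 rev/s).
x = r cosθ ⇒ ẋ = −rω sinθ.
|v| = rω|sinθ| = 0.0208·48.13·|sin 138.2°| = 0.66726 m/s.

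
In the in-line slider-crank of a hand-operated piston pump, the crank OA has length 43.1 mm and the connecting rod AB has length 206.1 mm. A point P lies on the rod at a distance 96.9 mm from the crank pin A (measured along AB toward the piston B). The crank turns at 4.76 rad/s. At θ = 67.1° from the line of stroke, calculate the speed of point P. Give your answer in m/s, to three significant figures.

0.201

ω = 4.76 rad/s.  Crank-pin speed |V_A| = rω = 0.20516 m/s, perpendicular to OA.
Rod angle: sinφ = −(r/L) sinθ ⇒ φ = -11.107°; ω_rod = −rω cosθ/√(L²−r²sin²θ) = -0.39474 rad/s.
V_P = V_A + ω_rod × AP, with AP = 0.0969 m along the rod.
Components: V_Px = −rω sinθ − a·ω_rod·sinφ = -0.19636 m/s;  V_Py = rω cosθ + a·ω_rod·cosφ = +0.042298 m/s.
|V_P| = √(V_Px² + V_Py²) = 0.20086 m/s.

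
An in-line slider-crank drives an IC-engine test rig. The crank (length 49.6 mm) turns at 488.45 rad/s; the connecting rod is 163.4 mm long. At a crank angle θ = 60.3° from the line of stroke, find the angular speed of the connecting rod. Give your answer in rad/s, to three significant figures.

76.2

ω = 488.4 rad/s
The rod makes angle φ with the slider axis where L sinφ = r sinθ; differentiating, L cosφ·φ̇ = r ω cosθ.
L cosφ = √(L² − r² sin²θ) = 0.15762 m.
|ω_rod| = r ω |cosθ| / √(L² − r² sin²θ) = 0.0496·488.4·0.49546/0.15762 = 76.156 rad/s.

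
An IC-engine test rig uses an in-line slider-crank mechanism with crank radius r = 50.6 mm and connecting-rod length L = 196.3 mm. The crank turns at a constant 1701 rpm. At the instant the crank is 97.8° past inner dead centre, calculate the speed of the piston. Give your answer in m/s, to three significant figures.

8.61

ω = 2π·1701/60 = 178.1 rad/s
For an in-line slider-crank, x = r cosθ + √(L² − r² sin²θ), so v = −rω sinθ·[1 + r cosθ/√(L² − r² sin²θ)].
With r = 0.0506 m, L = 0.1963 m, θ = 97.8°: √(L² − r² sin²θ) = 0.18979 m.
v = −0.0506·178.1·0.99075·[1 + 0.0506·-0.13572/0.18979] = -8.6068 m/s.
|v| = 8.6068 m/s.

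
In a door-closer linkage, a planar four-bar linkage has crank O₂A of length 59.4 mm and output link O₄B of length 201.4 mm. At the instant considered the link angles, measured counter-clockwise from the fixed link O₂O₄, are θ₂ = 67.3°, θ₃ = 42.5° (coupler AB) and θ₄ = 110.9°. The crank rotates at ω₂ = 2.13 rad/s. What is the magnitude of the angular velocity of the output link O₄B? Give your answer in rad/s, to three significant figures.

0.283

ω₂ = 2.13 rad/s
Differentiating the loop-closure r₂e^{iθ₂}+r₃e^{iθ₃}=r₁+r₄e^{iθ₄} gives r₂ω₂e^{iθ₂}+r₃ω₃e^{iθ₃}=r₄ω₄e^{iθ₄}.
Eliminating the other unknown: ω₄ = r₂ω₂ sin(θ₂−θ₃) / [r₄ sin(θ₄−θ₃)].
Numerator sine = +0.41945; denominator sine = +0.92978.
Result = 0.0594·2.13·(+0.41945) / (0.2014·(+0.92978)) = +0.28341 rad/s; magnitude 0.28341 rad/s.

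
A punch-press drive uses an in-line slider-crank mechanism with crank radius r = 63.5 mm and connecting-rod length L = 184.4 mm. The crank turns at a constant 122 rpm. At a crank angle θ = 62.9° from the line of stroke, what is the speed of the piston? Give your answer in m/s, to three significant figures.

ω = 2π·122/60 = 12.78 rad/s
For an in-line slider-crank, x = r cosθ + √(L² − r² sin²θ), so v = −rω sinθ·[1 + r cosθ/√(L² − r² sin²θ)].
With r = 0.0635 m, L = 0.1844 m, θ = 62.9°: √(L² − r² sin²θ) = 0.17552 m.
v = −0.0635·12.78·0.89021·[1 + 0.0635·0.45554/0.17552] = -0.84122 m/s.
|v| = 0.84122 m/s.

0.841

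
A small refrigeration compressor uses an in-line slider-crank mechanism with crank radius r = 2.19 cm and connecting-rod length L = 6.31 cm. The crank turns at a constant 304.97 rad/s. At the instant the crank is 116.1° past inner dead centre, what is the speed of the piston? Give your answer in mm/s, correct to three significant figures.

5030

ω = 305 rad/s
For an in-line slider-crank, x = r cosθ + √(L² − r² sin²θ), so v = −rω sinθ·[1 + r cosθ/√(L² − r² sin²θ)].
With r = 0.0219 m, L = 0.0631 m, θ = 116.1°: √(L² − r² sin²θ) = 0.059957 m.
v = −0.0219·305·0.89803·[1 + 0.0219·-0.43994/0.059957] = -5.034 m/s.
|v| = 5.034 m/s = 5034 mm/s.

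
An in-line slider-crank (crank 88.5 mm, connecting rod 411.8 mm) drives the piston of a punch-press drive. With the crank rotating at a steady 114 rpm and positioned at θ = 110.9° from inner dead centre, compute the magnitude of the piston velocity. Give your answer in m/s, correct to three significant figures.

0.910

ω = 2π·114/60 = 11.94 rad/s
For an in-line slider-crank, x = r cosθ + √(L² − r² sin²θ), so v = −rω sinθ·[1 + r cosθ/√(L² − r² sin²θ)].
With r = 0.0885 m, L = 0.4118 m, θ = 110.9°: √(L² − r² sin²θ) = 0.40342 m.
v = −0.0885·11.94·0.93420·[1 + 0.0885·-0.35674/0.40342] = -0.90976 m/s.
|v| = 0.90976 m/s.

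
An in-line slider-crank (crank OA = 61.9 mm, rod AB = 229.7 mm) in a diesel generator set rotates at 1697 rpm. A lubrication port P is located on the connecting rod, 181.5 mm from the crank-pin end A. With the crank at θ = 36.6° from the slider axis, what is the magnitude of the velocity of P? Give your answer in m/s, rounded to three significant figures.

ω = 177.7 rad/s.  Crank-pin speed |V_A| = rω = 11 m/s, perpendicular to OA.
Rod angle: sinφ = −(r/L) sinθ ⇒ φ = -9.246°; ω_rod = −rω cosθ/√(L²−r²sin²θ) = -38.953 rad/s.
V_P = V_A + ω_rod × AP, with AP = 0.1815 m along the rod.
Components: V_Px = −rω sinθ − a·ω_rod·sinφ = -7.6945 m/s;  V_Py = rω cosθ + a·ω_rod·cosφ = +1.8531 m/s.
|V_P| = √(V_Px² + V_Py²) = 7.9145 m/s.

7.91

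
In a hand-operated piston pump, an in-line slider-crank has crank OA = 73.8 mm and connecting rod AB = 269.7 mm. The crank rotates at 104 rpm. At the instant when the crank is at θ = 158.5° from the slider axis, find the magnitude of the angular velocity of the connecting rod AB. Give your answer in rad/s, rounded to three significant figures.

ω = 10.89 rad/s (converted from 104 rpm).
The rod makes angle φ with the slider axis where L sinφ = r sinθ; differentiating, L cosφ·φ̇ = r ω cosθ.
L cosφ = √(L² − r² sin²θ) = 0.26834 m.
|ω_rod| = r ω |cosθ| / √(L² − r² sin²θ) = 0.0738·10.89·0.93042/0.26834 = 2.7868 rad/s.

2.79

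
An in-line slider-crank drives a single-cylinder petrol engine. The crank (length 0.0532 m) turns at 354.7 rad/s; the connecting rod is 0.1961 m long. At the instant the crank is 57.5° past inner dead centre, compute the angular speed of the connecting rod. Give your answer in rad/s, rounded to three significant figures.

53.1

ω = 354.7 rad/s
The rod makes angle φ with the slider axis where L sinφ = r sinθ; differentiating, L cosφ·φ̇ = r ω cosθ.
L cosφ = √(L² − r² sin²θ) = 0.1909 m.
|ω_rod| = r ω |cosθ| / √(L² − r² sin²θ) = 0.0532·354.7·0.53730/0.1909 = 53.111 rad/s.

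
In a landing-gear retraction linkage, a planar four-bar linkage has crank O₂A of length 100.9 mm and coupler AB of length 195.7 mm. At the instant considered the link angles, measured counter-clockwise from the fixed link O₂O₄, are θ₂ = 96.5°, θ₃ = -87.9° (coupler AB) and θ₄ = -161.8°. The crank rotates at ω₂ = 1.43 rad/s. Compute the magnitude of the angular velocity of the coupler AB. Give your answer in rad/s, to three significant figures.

0.751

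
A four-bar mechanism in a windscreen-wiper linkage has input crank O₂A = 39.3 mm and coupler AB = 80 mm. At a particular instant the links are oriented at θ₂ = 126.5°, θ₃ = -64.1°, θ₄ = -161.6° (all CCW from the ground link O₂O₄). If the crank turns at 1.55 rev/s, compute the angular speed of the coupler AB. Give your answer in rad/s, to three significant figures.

ω₂ = 9.739 rad/s (from 1.55 rev/s).
Differentiating the loop-closure r₂e^{iθ₂}+r₃e^{iθ₃}=r₁+r₄e^{iθ₄} gives r₂ω₂e^{iθ₂}+r₃ω₃e^{iθ₃}=r₄ω₄e^{iθ₄}.
Eliminating the other unknown: ω₃ = r₂ω₂ sin(θ₄−θ₂) / [r₃ sin(θ₃−θ₄)].
Numerator sine = +0.95052; denominator sine = +0.99144.
Result = 0.0393·9.739·(+0.95052) / (0.08·(+0.99144)) = +4.5867 rad/s; magnitude 4.5867 rad/s.

4.59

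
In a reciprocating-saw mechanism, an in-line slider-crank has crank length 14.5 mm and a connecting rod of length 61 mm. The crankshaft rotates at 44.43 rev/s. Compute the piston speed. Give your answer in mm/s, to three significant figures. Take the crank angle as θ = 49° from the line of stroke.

3540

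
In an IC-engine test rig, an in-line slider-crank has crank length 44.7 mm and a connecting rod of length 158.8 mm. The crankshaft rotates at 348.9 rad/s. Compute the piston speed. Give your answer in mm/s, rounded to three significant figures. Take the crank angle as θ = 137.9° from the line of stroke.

8230

ω = 348.9 rad/s
For an in-line slider-crank, x = r cosθ + √(L² − r² sin²θ), so v = −rω sinθ·[1 + r cosθ/√(L² − r² sin²θ)].
With r = 0.0447 m, L = 0.1588 m, θ = 137.9°: √(L² − r² sin²θ) = 0.15595 m.
v = −0.0447·348.9·0.67043·[1 + 0.0447·-0.74198/0.15595] = -8.2321 m/s.
|v| = 8.2321 m/s = 8232.1 mm/s.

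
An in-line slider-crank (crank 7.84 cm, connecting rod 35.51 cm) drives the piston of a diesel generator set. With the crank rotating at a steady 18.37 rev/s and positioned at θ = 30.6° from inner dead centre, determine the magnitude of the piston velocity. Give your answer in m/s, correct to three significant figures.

ω = 2π·18.4 = 115.4 rad/s
For an in-line slider-crank, x = r cosθ + √(L² − r² sin²θ), so v = −rω sinθ·[1 + r cosθ/√(L² − r² sin²θ)].
With r = 0.0784 m, L = 0.3551 m, θ = 30.6°: √(L² − r² sin²θ) = 0.35285 m.
v = −0.0784·115.4·0.50904·[1 + 0.0784·0.86074/0.35285] = -5.4873 m/s.
|v| = 5.4873 m/s.

5.49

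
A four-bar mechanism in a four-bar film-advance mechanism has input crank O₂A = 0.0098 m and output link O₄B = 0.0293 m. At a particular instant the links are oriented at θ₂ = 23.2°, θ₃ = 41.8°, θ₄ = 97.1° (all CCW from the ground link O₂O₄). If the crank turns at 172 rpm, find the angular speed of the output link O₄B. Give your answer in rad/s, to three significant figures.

2.34

ω₂ = 18.01 rad/s (from 172 rpm).
Differentiating the loop-closure r₂e^{iθ₂}+r₃e^{iθ₃}=r₁+r₄e^{iθ₄} gives r₂ω₂e^{iθ₂}+r₃ω₃e^{iθ₃}=r₄ω₄e^{iθ₄}.
Eliminating the other unknown: ω₄ = r₂ω₂ sin(θ₂−θ₃) / [r₄ sin(θ₄−θ₃)].
Numerator sine = -0.31896; denominator sine = +0.82214.
Result = 0.0098·18.01·(-0.31896) / (0.0293·(+0.82214)) = -2.3372 rad/s; magnitude 2.3372 rad/s.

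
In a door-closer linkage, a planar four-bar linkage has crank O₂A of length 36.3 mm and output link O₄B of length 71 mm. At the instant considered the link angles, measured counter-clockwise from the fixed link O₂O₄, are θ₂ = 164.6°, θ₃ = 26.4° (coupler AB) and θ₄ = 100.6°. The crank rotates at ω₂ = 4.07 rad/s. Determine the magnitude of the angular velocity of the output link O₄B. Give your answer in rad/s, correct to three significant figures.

1.44

ω₂ = 4.07 rad/s
Differentiating the loop-closure r₂e^{iθ₂}+r₃e^{iθ₃}=r₁+r₄e^{iθ₄} gives r₂ω₂e^{iθ₂}+r₃ω₃e^{iθ₃}=r₄ω₄e^{iθ₄}.
Eliminating the other unknown: ω₄ = r₂ω₂ sin(θ₂−θ₃) / [r₄ sin(θ₄−θ₃)].
Numerator sine = +0.66653; denominator sine = +0.96222.
Result = 0.0363·4.07·(+0.66653) / (0.071·(+0.96222)) = +1.4414 rad/s; magnitude 1.4414 rad/s.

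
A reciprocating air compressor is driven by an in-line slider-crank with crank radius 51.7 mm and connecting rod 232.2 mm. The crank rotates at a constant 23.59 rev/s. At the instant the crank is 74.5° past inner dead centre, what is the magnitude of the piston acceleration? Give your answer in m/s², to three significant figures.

82.5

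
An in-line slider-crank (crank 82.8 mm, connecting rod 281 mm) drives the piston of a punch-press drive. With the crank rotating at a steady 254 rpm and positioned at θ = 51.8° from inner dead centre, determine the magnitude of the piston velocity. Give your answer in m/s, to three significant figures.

2.05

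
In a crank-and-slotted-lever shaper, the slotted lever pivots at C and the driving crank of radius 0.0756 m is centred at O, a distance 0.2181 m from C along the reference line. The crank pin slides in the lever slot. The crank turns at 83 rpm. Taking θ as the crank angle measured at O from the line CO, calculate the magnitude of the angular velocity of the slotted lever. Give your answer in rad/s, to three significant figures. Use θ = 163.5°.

4.05

ω = 8.692 rad/s (from 83 rpm).
Crank pin A relative to C: A = (d + r cosθ, r sinθ); lever angle φ = atan2(r sinθ, d + r cosθ).
Differentiating tanφ: φ̇ = rω(d cosθ + r)/(d² + r² + 2dr cosθ).
d² + r² + 2dr cosθ = |CA|² = 0.0216642 m²;  d cosθ + r = -0.13352 m.
|ω_lever| = |0.0756·8.692·-0.13352| / 0.0216642 = 4.0497 rad/s.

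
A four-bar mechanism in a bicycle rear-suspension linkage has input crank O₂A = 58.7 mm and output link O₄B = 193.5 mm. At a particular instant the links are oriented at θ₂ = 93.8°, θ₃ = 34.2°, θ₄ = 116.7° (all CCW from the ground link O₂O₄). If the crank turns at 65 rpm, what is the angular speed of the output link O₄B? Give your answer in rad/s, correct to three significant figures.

ω₂ = 6.807 rad/s (from 65 rpm).
Differentiating the loop-closure r₂e^{iθ₂}+r₃e^{iθ₃}=r₁+r₄e^{iθ₄} gives r₂ω₂e^{iθ₂}+r₃ω₃e^{iθ₃}=r₄ω₄e^{iθ₄}.
Eliminating the other unknown: ω₄ = r₂ω₂ sin(θ₂−θ₃) / [r₄ sin(θ₄−θ₃)].
Numerator sine = +0.86251; denominator sine = +0.99144.
Result = 0.0587·6.807·(+0.86251) / (0.1935·(+0.99144)) = +1.7964 rad/s; magnitude 1.7964 rad/s.

1.80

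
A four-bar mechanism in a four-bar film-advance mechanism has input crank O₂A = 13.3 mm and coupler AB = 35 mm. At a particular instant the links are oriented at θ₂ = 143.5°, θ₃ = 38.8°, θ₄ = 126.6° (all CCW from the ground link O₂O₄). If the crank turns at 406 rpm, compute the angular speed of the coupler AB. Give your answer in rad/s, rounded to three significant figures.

4.70

ω₂ = 42.52 rad/s (from 406 rpm).
Differentiating the loop-closure r₂e^{iθ₂}+r₃e^{iθ₃}=r₁+r₄e^{iθ₄} gives r₂ω₂e^{iθ₂}+r₃ω₃e^{iθ₃}=r₄ω₄e^{iθ₄}.
Eliminating the other unknown: ω₃ = r₂ω₂ sin(θ₄−θ₂) / [r₃ sin(θ₃−θ₄)].
Numerator sine = -0.29070; denominator sine = -0.99926.
Result = 0.0133·42.52·(-0.29070) / (0.035·(-0.99926)) = +4.7001 rad/s; magnitude 4.7001 rad/s.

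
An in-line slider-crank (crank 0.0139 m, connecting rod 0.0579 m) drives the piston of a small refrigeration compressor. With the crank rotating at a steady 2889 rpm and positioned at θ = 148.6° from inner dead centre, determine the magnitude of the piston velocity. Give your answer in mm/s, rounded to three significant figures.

ω = 2π·2889/60 = 302.5 rad/s
For an in-line slider-crank, x = r cosθ + √(L² − r² sin²θ), so v = −rω sinθ·[1 + r cosθ/√(L² − r² sin²θ)].
With r = 0.0139 m, L = 0.0579 m, θ = 148.6°: √(L² − r² sin²θ) = 0.057445 m.
v = −0.0139·302.5·0.52101·[1 + 0.0139·-0.85355/0.057445] = -1.7385 m/s.
|v| = 1.7385 m/s = 1738.5 mm/s.

1740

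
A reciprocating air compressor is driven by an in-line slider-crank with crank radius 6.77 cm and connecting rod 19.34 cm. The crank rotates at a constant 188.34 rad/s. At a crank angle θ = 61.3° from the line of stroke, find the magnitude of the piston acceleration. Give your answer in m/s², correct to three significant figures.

699

ω = 188.3 rad/s
x(θ) = r cosθ + √(L² − r² sin²θ); with ω constant, a = ω²·d²x/dθ².
d²x/dθ² = −r cosθ − r²(cos2θ)/√u − r⁴ sin²2θ/(4u^{3/2}),  u = L² − r² sin²θ = 0.0338772 m².
Substituting r = 0.0677 m, L = 0.1934 m, θ = 61.3°: d²x/dθ² = -0.019693 m.
a = ω²·d²x/dθ² = (188.3)²·(-0.019693) = -698.54 m/s²;  |a| = 698.54 m/s².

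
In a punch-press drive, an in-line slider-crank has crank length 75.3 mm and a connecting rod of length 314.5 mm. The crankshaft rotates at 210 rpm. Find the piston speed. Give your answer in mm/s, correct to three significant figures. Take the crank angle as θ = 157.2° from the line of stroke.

ω = 2π·210/60 = 21.99 rad/s
For an in-line slider-crank, x = r cosθ + √(L² − r² sin²θ), so v = −rω sinθ·[1 + r cosθ/√(L² − r² sin²θ)].
With r = 0.0753 m, L = 0.3145 m, θ = 157.2°: √(L² − r² sin²θ) = 0.31314 m.
v = −0.0753·21.99·0.38752·[1 + 0.0753·-0.92186/0.31314] = -0.49945 m/s.
|v| = 0.49945 m/s = 499.45 mm/s.

499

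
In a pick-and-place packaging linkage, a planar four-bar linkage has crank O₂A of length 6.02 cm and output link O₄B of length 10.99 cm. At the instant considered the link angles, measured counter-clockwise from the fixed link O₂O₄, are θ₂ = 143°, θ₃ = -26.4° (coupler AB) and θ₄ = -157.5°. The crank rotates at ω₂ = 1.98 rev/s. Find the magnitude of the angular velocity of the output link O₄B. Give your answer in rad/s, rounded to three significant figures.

ω₂ = 12.44 rad/s (from 1.98 rev/s).
Differentiating the loop-closure r₂e^{iθ₂}+r₃e^{iθ₃}=r₁+r₄e^{iθ₄} gives r₂ω₂e^{iθ₂}+r₃ω₃e^{iθ₃}=r₄ω₄e^{iθ₄}.
Eliminating the other unknown: ω₄ = r₂ω₂ sin(θ₂−θ₃) / [r₄ sin(θ₄−θ₃)].
Numerator sine = +0.18395; denominator sine = -0.75356.
Result = 0.0602·12.44·(+0.18395) / (0.1099·(-0.75356)) = -1.6635 rad/s; magnitude 1.6635 rad/s.

1.66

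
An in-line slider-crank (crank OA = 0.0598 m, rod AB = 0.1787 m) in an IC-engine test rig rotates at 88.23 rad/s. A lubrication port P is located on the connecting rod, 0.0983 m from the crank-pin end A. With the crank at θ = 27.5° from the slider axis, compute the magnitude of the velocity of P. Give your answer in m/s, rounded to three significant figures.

ω = 88.23 rad/s.  Crank-pin speed |V_A| = rω = 5.2762 m/s, perpendicular to OA.
Rod angle: sinφ = −(r/L) sinθ ⇒ φ = -8.889°; ω_rod = −rω cosθ/√(L²−r²sin²θ) = -26.508 rad/s.
V_P = V_A + ω_rod × AP, with AP = 0.0983 m along the rod.
Components: V_Px = −rω sinθ − a·ω_rod·sinφ = -2.8389 m/s;  V_Py = rω cosθ + a·ω_rod·cosφ = +2.1056 m/s.
|V_P| = √(V_Px² + V_Py²) = 3.5345 m/s.

3.53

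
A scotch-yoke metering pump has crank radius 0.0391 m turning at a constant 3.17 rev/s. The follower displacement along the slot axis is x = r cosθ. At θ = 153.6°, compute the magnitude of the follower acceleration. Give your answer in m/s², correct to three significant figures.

13.9

ω = 19.92 rad/s (from 3.17 rev/s).
x = r cosθ ⇒ ẍ = −rω² cosθ (ω constant).
|a| = rω²|cosθ| = 0.0391·(19.92)²·|cos 153.6°| = 13.894 m/s².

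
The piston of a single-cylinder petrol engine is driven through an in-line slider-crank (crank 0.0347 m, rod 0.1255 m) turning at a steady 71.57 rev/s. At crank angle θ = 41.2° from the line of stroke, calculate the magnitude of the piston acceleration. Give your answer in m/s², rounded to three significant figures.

ω = 2π·71.6 = 449.7 rad/s
x(θ) = r cosθ + √(L² − r² sin²θ); with ω constant, a = ω²·d²x/dθ².
d²x/dθ² = −r cosθ − r²(cos2θ)/√u − r⁴ sin²2θ/(4u^{3/2}),  u = L² − r² sin²θ = 0.0152278 m².
Substituting r = 0.0347 m, L = 0.1255 m, θ = 41.2°: d²x/dθ² = -0.027589 m.
a = ω²·d²x/dθ² = (449.7)²·(-0.027589) = -5579 m/s²;  |a| = 5579 m/s².

5580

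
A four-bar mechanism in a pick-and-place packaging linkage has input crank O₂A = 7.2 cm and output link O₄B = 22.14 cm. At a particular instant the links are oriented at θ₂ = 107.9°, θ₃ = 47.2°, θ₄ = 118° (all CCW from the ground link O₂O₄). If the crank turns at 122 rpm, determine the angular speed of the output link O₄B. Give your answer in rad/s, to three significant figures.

3.84

ω₂ = 12.78 rad/s (from 122 rpm).
Differentiating the loop-closure r₂e^{iθ₂}+r₃e^{iθ₃}=r₁+r₄e^{iθ₄} gives r₂ω₂e^{iθ₂}+r₃ω₃e^{iθ₃}=r₄ω₄e^{iθ₄}.
Eliminating the other unknown: ω₄ = r₂ω₂ sin(θ₂−θ₃) / [r₄ sin(θ₄−θ₃)].
Numerator sine = +0.87207; denominator sine = +0.94438.
Result = 0.072·12.78·(+0.87207) / (0.2214·(+0.94438)) = +3.8366 rad/s; magnitude 3.8366 rad/s.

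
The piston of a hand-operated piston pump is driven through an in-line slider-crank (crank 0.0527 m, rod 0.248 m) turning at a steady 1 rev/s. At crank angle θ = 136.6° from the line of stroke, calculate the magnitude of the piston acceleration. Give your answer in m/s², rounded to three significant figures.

ω = 2π·1 = 6.283 rad/s
x(θ) = r cosθ + √(L² − r² sin²θ); with ω constant, a = ω²·d²x/dθ².
d²x/dθ² = −r cosθ − r²(cos2θ)/√u − r⁴ sin²2θ/(4u^{3/2}),  u = L² − r² sin²θ = 0.0601929 m².
Substituting r = 0.0527 m, L = 0.248 m, θ = 136.6°: d²x/dθ² = +0.037528 m.
a = ω²·d²x/dθ² = (6.283)²·(+0.037528) = +1.4816 m/s²;  |a| = 1.4816 m/s².

1.48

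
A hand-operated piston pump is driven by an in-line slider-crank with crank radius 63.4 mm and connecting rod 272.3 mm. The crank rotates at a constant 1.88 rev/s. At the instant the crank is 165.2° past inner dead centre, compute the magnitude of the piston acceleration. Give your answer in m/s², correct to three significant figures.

ω = 2π·1.88 = 11.81 rad/s
x(θ) = r cosθ + √(L² − r² sin²θ); with ω constant, a = ω²·d²x/dθ².
d²x/dθ² = −r cosθ − r²(cos2θ)/√u − r⁴ sin²2θ/(4u^{3/2}),  u = L² − r² sin²θ = 0.073885 m².
Substituting r = 0.0634 m, L = 0.2723 m, θ = 165.2°: d²x/dθ² = +0.04839 m.
a = ω²·d²x/dθ² = (11.81)²·(+0.04839) = +6.7519 m/s²;  |a| = 6.7519 m/s².

6.75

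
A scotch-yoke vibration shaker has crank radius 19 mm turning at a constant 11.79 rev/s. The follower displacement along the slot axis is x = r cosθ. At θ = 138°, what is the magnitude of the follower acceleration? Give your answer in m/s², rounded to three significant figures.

ω = 74.08 rad/s (from 11.79 rev/s).
x = r cosθ ⇒ ẍ = −rω² cosθ (ω constant).
|a| = rω²|cosθ| = 0.019·(74.08)²·|cos 138°| = 77.484 m/s².

77.5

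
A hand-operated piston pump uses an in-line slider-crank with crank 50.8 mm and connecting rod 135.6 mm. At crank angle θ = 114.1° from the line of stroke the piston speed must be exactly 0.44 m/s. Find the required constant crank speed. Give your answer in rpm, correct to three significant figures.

108

For an in-line slider-crank, |v_piston| = rω|sinθ|·[1 + r cosθ/√(L² − r² sin²θ)].
With r = 0.0508 m, L = 0.1356 m, θ = 114.1°: the bracketed kinematic factor |dx/dθ| = 0.038823 m.
ω = v/|dx/dθ| = 0.44/0.038823 = 11.333 rad/s.
N = 60ω/(2π) = 108.23 rpm.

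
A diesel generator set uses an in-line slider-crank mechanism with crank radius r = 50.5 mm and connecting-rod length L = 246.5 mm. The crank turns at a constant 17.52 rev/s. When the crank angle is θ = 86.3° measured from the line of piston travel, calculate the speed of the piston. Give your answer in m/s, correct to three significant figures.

ω = 2π·17.5 = 110.1 rad/s
For an in-line slider-crank, x = r cosθ + √(L² − r² sin²θ), so v = −rω sinθ·[1 + r cosθ/√(L² − r² sin²θ)].
With r = 0.0505 m, L = 0.2465 m, θ = 86.3°: √(L² − r² sin²θ) = 0.24129 m.
v = −0.0505·110.1·0.99792·[1 + 0.0505·0.06453/0.24129] = -5.6224 m/s.
|v| = 5.6224 m/s.

5.62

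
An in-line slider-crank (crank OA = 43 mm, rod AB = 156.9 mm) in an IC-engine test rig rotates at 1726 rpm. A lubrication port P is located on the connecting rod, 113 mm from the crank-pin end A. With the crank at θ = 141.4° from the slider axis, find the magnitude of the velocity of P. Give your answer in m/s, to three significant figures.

4.43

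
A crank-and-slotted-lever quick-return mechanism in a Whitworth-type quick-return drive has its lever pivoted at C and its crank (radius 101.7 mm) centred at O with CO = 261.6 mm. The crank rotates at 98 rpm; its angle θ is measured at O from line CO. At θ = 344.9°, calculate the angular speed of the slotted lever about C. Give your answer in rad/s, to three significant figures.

2.84

ω = 10.26 rad/s (from 98 rpm).
Crank pin A relative to C: A = (d + r cosθ, r sinθ); lever angle φ = atan2(r sinθ, d + r cosθ).
Differentiating tanφ: φ̇ = rω(d cosθ + r)/(d² + r² + 2dr cosθ).
d² + r² + 2dr cosθ = |CA|² = 0.13015 m²;  d cosθ + r = +0.35427 m.
|ω_lever| = |0.1017·10.26·+0.35427| / 0.13015 = 2.841 rad/s.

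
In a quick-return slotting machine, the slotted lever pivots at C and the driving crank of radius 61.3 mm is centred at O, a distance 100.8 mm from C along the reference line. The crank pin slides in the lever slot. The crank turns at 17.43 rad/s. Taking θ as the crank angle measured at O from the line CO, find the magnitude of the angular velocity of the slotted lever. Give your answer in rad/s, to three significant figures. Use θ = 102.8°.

ω = 17.43 rad/s
Crank pin A relative to C: A = (d + r cosθ, r sinθ); lever angle φ = atan2(r sinθ, d + r cosθ).
Differentiating tanφ: φ̇ = rω(d cosθ + r)/(d² + r² + 2dr cosθ).
d² + r² + 2dr cosθ = |CA|² = 0.0111804 m²;  d cosθ + r = +0.038968 m.
|ω_lever| = |0.0613·17.43·+0.038968| / 0.0111804 = 3.724 rad/s.

3.72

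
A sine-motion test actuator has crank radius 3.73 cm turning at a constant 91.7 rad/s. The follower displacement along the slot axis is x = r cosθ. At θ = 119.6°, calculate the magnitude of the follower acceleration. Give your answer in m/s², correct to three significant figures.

ω = 91.7 rad/s
x = r cosθ ⇒ ẍ = −rω² cosθ (ω constant).
|a| = rω²|cosθ| = 0.0373·(91.7)²·|cos 119.6°| = 154.93 m/s².

155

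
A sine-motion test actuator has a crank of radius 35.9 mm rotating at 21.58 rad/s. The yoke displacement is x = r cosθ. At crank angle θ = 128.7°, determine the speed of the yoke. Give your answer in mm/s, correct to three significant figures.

605

ω = 21.58 rad/s
x = r cosθ ⇒ ẋ = −rω sinθ.
|v| = rω|sinθ| = 0.0359·21.58·|sin 128.7°| = 0.60462 m/s = 604.62 mm/s.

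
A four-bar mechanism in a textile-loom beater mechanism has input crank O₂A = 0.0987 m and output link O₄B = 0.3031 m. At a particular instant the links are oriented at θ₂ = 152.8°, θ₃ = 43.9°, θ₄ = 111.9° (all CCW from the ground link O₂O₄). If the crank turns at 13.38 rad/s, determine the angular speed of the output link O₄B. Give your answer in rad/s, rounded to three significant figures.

ω₂ = 13.38 rad/s
Differentiating the loop-closure r₂e^{iθ₂}+r₃e^{iθ₃}=r₁+r₄e^{iθ₄} gives r₂ω₂e^{iθ₂}+r₃ω₃e^{iθ₃}=r₄ω₄e^{iθ₄}.
Eliminating the other unknown: ω₄ = r₂ω₂ sin(θ₂−θ₃) / [r₄ sin(θ₄−θ₃)].
Numerator sine = +0.94609; denominator sine = +0.92718.
Result = 0.0987·13.38·(+0.94609) / (0.3031·(+0.92718)) = +4.4458 rad/s; magnitude 4.4458 rad/s.

4.45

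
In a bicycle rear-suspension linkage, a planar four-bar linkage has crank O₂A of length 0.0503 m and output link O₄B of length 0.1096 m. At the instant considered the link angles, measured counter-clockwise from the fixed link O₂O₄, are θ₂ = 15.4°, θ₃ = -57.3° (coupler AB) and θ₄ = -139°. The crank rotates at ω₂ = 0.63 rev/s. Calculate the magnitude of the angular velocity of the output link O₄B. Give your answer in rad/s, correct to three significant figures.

ω₂ = 3.958 rad/s (from 0.63 rev/s).
Differentiating the loop-closure r₂e^{iθ₂}+r₃e^{iθ₃}=r₁+r₄e^{iθ₄} gives r₂ω₂e^{iθ₂}+r₃ω₃e^{iθ₃}=r₄ω₄e^{iθ₄}.
Eliminating the other unknown: ω₄ = r₂ω₂ sin(θ₂−θ₃) / [r₄ sin(θ₄−θ₃)].
Numerator sine = +0.95476; denominator sine = -0.98953.
Result = 0.0503·3.958·(+0.95476) / (0.1096·(-0.98953)) = -1.7529 rad/s; magnitude 1.7529 rad/s.

1.75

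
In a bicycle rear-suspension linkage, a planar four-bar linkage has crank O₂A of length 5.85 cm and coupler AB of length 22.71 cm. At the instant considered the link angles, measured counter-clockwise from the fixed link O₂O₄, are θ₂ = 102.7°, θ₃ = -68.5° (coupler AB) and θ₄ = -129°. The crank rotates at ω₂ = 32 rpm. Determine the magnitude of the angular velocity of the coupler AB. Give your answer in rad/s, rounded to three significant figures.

ω₂ = 3.351 rad/s (from 32 rpm).
Differentiating the loop-closure r₂e^{iθ₂}+r₃e^{iθ₃}=r₁+r₄e^{iθ₄} gives r₂ω₂e^{iθ₂}+r₃ω₃e^{iθ₃}=r₄ω₄e^{iθ₄}.
Eliminating the other unknown: ω₃ = r₂ω₂ sin(θ₄−θ₂) / [r₃ sin(θ₃−θ₄)].
Numerator sine = +0.78478; denominator sine = +0.87036.
Result = 0.0585·3.351·(+0.78478) / (0.2271·(+0.87036)) = +0.77833 rad/s; magnitude 0.77833 rad/s.

0.778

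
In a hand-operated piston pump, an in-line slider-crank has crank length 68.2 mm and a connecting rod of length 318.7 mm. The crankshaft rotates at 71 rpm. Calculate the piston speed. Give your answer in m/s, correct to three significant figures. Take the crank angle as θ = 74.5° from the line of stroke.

ω = 2π·71/60 = 7.435 rad/s
For an in-line slider-crank, x = r cosθ + √(L² − r² sin²θ), so v = −rω sinθ·[1 + r cosθ/√(L² − r² sin²θ)].
With r = 0.0682 m, L = 0.3187 m, θ = 74.5°: √(L² − r² sin²θ) = 0.31185 m.
v = −0.0682·7.435·0.96363·[1 + 0.0682·0.26724/0.31185] = -0.51719 m/s.
|v| = 0.51719 m/s.

0.517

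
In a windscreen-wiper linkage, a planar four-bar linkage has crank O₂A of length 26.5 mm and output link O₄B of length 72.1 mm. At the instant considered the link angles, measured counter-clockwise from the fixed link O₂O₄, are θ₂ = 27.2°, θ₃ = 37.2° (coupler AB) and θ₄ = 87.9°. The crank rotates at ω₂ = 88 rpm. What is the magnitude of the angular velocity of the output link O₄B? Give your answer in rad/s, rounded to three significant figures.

0.760

ω₂ = 9.215 rad/s (from 88 rpm).
Differentiating the loop-closure r₂e^{iθ₂}+r₃e^{iθ₃}=r₁+r₄e^{iθ₄} gives r₂ω₂e^{iθ₂}+r₃ω₃e^{iθ₃}=r₄ω₄e^{iθ₄}.
Eliminating the other unknown: ω₄ = r₂ω₂ sin(θ₂−θ₃) / [r₄ sin(θ₄−θ₃)].
Numerator sine = -0.17365; denominator sine = +0.77384.
Result = 0.0265·9.215·(-0.17365) / (0.0721·(+0.77384)) = -0.76005 rad/s; magnitude 0.76005 rad/s.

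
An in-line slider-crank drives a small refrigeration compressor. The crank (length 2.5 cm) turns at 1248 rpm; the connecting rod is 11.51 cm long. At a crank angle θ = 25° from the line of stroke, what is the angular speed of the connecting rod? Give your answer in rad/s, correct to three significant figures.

ω = 130.7 rad/s (converted from 1248 rpm).
The rod makes angle φ with the slider axis where L sinφ = r sinθ; differentiating, L cosφ·φ̇ = r ω cosθ.
L cosφ = √(L² − r² sin²θ) = 0.11461 m.
|ω_rod| = r ω |cosθ| / √(L² − r² sin²θ) = 0.025·130.7·0.90631/0.11461 = 25.836 rad/s.

25.8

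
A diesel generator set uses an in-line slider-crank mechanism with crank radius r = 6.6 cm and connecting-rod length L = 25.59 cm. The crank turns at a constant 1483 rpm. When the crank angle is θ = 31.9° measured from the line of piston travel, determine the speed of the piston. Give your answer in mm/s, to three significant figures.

ω = 2π·1483/60 = 155.3 rad/s
For an in-line slider-crank, x = r cosθ + √(L² − r² sin²θ), so v = −rω sinθ·[1 + r cosθ/√(L² − r² sin²θ)].
With r = 0.066 m, L = 0.2559 m, θ = 31.9°: √(L² − r² sin²θ) = 0.25351 m.
v = −0.066·155.3·0.52844·[1 + 0.066·0.84897/0.25351] = -6.6135 m/s.
|v| = 6.6135 m/s = 6613.5 mm/s.

6610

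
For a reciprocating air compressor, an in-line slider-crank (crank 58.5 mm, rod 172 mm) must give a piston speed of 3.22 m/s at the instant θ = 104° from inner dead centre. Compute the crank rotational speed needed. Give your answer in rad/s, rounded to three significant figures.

62.1

For an in-line slider-crank, |v_piston| = rω|sinθ|·[1 + r cosθ/√(L² − r² sin²θ)].
With r = 0.0585 m, L = 0.172 m, θ = 104°: the bracketed kinematic factor |dx/dθ| = 0.051815 m.
ω = v/|dx/dθ| = 3.22/0.051815 = 62.145 rad/s.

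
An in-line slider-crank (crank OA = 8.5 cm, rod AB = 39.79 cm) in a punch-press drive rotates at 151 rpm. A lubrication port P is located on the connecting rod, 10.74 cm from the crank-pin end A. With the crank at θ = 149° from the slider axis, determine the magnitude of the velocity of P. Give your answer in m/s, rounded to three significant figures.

ω = 15.81 rad/s.  Crank-pin speed |V_A| = rω = 1.3441 m/s, perpendicular to OA.
Rod angle: sinφ = −(r/L) sinθ ⇒ φ = -6.317°; ω_rod = −rω cosθ/√(L²−r²sin²θ) = +2.9131 rad/s.
V_P = V_A + ω_rod × AP, with AP = 0.1074 m along the rod.
Components: V_Px = −rω sinθ − a·ω_rod·sinφ = -0.65783 m/s;  V_Py = rω cosθ + a·ω_rod·cosφ = -0.84113 m/s.
|V_P| = √(V_Px² + V_Py²) = 1.0678 m/s.

1.07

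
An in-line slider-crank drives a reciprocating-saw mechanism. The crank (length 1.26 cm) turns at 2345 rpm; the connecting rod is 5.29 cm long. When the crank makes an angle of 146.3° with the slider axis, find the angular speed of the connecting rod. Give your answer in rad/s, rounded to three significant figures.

ω = 245.6 rad/s (converted from 2345 rpm).
The rod makes angle φ with the slider axis where L sinφ = r sinθ; differentiating, L cosφ·φ̇ = r ω cosθ.
L cosφ = √(L² − r² sin²θ) = 0.052436 m.
|ω_rod| = r ω |cosθ| / √(L² − r² sin²θ) = 0.0126·245.6·0.83195/0.052436 = 49.092 rad/s.

49.1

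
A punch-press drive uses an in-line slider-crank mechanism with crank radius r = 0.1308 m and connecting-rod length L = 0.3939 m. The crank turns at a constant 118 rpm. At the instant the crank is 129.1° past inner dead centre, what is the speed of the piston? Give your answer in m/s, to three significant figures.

ω = 2π·118/60 = 12.36 rad/s
For an in-line slider-crank, x = r cosθ + √(L² − r² sin²θ), so v = −rω sinθ·[1 + r cosθ/√(L² − r² sin²θ)].
With r = 0.1308 m, L = 0.3939 m, θ = 129.1°: √(L² − r² sin²θ) = 0.3806 m.
v = −0.1308·12.36·0.77605·[1 + 0.1308·-0.63068/0.3806] = -0.98245 m/s.
|v| = 0.98245 m/s.

0.982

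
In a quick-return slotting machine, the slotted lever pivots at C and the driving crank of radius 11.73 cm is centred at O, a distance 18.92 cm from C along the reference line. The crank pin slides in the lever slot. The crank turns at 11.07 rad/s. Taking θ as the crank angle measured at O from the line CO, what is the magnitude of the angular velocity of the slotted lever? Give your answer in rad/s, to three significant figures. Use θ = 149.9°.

5.40

ω = 11.07 rad/s
Crank pin A relative to C: A = (d + r cosθ, r sinθ); lever angle φ = atan2(r sinθ, d + r cosθ).
Differentiating tanφ: φ̇ = rω(d cosθ + r)/(d² + r² + 2dr cosθ).
d² + r² + 2dr cosθ = |CA|² = 0.011155 m²;  d cosθ + r = -0.046387 m.
|ω_lever| = |0.1173·11.07·-0.046387| / 0.011155 = 5.3997 rad/s.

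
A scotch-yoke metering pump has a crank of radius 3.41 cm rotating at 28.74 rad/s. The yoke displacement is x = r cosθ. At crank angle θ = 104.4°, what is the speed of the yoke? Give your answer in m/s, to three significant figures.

0.949

ω = 28.74 rad/s
x = r cosθ ⇒ ẋ = −rω sinθ.
|v| = rω|sinθ| = 0.0341·28.74·|sin 104.4°| = 0.94924 m/s.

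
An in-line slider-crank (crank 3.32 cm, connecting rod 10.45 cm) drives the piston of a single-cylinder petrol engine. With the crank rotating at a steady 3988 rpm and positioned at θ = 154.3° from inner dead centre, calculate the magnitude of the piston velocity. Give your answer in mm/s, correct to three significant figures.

4270

ω = 2π·3988/60 = 417.6 rad/s
For an in-line slider-crank, x = r cosθ + √(L² − r² sin²θ), so v = −rω sinθ·[1 + r cosθ/√(L² − r² sin²θ)].
With r = 0.0332 m, L = 0.1045 m, θ = 154.3°: √(L² − r² sin²θ) = 0.1035 m.
v = −0.0332·417.6·0.43366·[1 + 0.0332·-0.90108/0.1035] = -4.2748 m/s.
|v| = 4.2748 m/s = 4274.8 mm/s.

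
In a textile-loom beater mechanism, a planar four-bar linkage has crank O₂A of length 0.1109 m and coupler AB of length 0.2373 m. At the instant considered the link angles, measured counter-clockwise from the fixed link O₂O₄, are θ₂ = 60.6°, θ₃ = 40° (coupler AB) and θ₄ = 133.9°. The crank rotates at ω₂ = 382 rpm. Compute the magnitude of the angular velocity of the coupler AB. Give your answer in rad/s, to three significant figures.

ω₂ = 40 rad/s (from 382 rpm).
Differentiating the loop-closure r₂e^{iθ₂}+r₃e^{iθ₃}=r₁+r₄e^{iθ₄} gives r₂ω₂e^{iθ₂}+r₃ω₃e^{iθ₃}=r₄ω₄e^{iθ₄}.
Eliminating the other unknown: ω₃ = r₂ω₂ sin(θ₄−θ₂) / [r₃ sin(θ₃−θ₄)].
Numerator sine = +0.95782; denominator sine = -0.99768.
Result = 0.1109·40·(+0.95782) / (0.2373·(-0.99768)) = -17.948 rad/s; magnitude 17.948 rad/s.

17.9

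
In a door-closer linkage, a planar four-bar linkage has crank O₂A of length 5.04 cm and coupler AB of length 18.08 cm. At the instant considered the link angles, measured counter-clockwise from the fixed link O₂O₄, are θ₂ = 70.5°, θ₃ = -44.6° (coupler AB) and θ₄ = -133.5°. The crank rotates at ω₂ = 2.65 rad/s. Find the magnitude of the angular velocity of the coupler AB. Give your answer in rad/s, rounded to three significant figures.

0.301

ω₂ = 2.65 rad/s
Differentiating the loop-closure r₂e^{iθ₂}+r₃e^{iθ₃}=r₁+r₄e^{iθ₄} gives r₂ω₂e^{iθ₂}+r₃ω₃e^{iθ₃}=r₄ω₄e^{iθ₄}.
Eliminating the other unknown: ω₃ = r₂ω₂ sin(θ₄−θ₂) / [r₃ sin(θ₃−θ₄)].
Numerator sine = +0.40674; denominator sine = +0.99982.
Result = 0.0504·2.65·(+0.40674) / (0.1808·(+0.99982)) = +0.30052 rad/s; magnitude 0.30052 rad/s.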